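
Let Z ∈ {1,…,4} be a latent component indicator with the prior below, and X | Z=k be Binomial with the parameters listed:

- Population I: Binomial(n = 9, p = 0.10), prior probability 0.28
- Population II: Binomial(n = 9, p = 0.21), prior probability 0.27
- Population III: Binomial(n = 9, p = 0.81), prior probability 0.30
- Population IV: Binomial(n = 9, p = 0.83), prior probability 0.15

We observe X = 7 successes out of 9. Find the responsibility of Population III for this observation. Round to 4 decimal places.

0.6775

P(component k | x) = w_k·f_k(x) / marginal(x), where marginal(x) = Σ_j w_j·f_j(x).
Evaluate each component's likelihood at the observed value:
  f_I = C(9,7)·0.10^7·0.90^2 = 36·1e-07·0.81 = 2.916e-06
  f_II = C(9,7)·0.21^7·0.79^2 = 36·1.80109e-05·0.6241 = 0.000404661
  f_III = C(9,7)·0.81^7·0.19^2 = 36·0.228768·0.0361 = 0.297307
  f_IV = C(9,7)·0.83^7·0.17^2 = 36·0.271361·0.0289 = 0.282323
Multiply by the mixture weights:
  w_I·f_I = 0.28 × 2.916e-06 = 8.1648e-07
  w_II·f_II = 0.27 × 0.000404661 = 0.000109259
  w_III·f_III = 0.30 × 0.297307 = 0.089192
  w_IV·f_IV = 0.15 × 0.282323 = 0.0423485
Normaliser: 8.1648e-07 + 0.000109259 + 0.089192 + 0.0423485 = 0.131651
P(Population III | x) ≈ 0.6775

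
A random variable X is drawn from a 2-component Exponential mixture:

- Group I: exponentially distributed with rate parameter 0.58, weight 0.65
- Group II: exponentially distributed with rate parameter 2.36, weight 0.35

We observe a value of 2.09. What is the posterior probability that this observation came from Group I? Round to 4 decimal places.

The responsibility of component k is π_k f_k(x) divided by Σ_j π_j f_j(x).
Exponential densities:
  f_I = 0.172574
  f_II = 0.0170137
Multiply by the mixture weights:
  π_I·f_I = 0.65 × 0.172574 = 0.112173
  π_II·f_II = 0.35 × 0.0170137 = 0.00595478
Sum: 0.112173 + 0.00595478 = 0.118128
So the posterior for Group I is 0.112173 / 0.118128 ≈ 0.9496.

0.9496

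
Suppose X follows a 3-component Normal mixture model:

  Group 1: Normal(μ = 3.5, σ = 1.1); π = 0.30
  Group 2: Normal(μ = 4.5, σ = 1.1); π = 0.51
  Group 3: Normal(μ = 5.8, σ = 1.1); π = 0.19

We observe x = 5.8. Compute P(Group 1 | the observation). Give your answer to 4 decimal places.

Apply Bayes' rule: the posterior for each component is proportional to its prior times its likelihood at x.
Normal densities:
  p_1 = (1/(1.1·√(2π)))·exp(−(5.8−3.5)²/(2·1.1²)) = 0.362675·exp(-2.18595) = 0.0407541
  p_2 = (1/(1.1·√(2π)))·exp(−(5.8−4.5)²/(2·1.1²)) = 0.362675·exp(-0.69835) = 0.180397
  p_3 = (1/(1.1·√(2π)))·exp(−(5.8−5.8)²/(2·1.1²)) = 0.362675·exp(-0.00000) = 0.362675
Weight by the priors:
  π_1·p_1 = 0.30 × 0.0407541 = 0.0122262
  π_2·p_2 = 0.51 × 0.180397 = 0.0920024
  π_3·p_3 = 0.19 × 0.362675 = 0.0689082
Marginal: 0.0122262 + 0.0920024 + 0.0689082 = 0.173137
P(Group 1 | the observation) = 0.0122262 / 0.173137 ≈ 0.0706

0.0706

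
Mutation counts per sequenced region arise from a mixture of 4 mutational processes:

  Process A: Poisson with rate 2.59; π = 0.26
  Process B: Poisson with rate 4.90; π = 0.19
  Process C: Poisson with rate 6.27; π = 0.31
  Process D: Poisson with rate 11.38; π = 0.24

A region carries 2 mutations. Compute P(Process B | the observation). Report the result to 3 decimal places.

The responsibility of component k is π_k f_k(x) divided by Σ_j π_j f_j(x).
Component likelihoods at x = 2 mutations:
  L_A = e^(−2.59)·2.59^2/2! = 0.251621
  L_B = e^(−4.90)·4.90^2/2! = 0.0893962
  L_C = e^(−6.27)·6.27^2/2! = 0.0371945
  L_D = e^(−11.38)·11.38^2/2! = 0.000739577
Unnormalised posteriors:
  π_A·L_A = 0.26 × 0.251621 = 0.0654215
  π_B·L_B = 0.19 × 0.0893962 = 0.0169853
  π_C·L_C = 0.31 × 0.0371945 = 0.0115303
  π_D·L_D = 0.24 × 0.000739577 = 0.000177498
Sum: 0.0654215 + 0.0169853 + 0.0115303 + 0.000177498 = 0.0941145
P(Process B | 2 mutations) ≈ 0.180

0.180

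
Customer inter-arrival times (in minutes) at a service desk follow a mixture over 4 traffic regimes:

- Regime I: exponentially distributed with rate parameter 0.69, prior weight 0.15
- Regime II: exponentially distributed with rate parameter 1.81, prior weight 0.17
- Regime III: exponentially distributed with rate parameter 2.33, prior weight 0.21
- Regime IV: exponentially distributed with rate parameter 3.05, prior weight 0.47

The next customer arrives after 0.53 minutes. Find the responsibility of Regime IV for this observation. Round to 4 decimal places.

By Bayes' theorem, P(k | x) = P(Z=k) f_k(x) / Σ_j P(Z=j) f_j(x).
Component likelihoods at x = 0.53 minutes:
  L_I = 0.478661
  L_II = 0.693521
  L_III = 0.677713
  L_IV = 0.605707
Multiply by the mixture weights:
  P(Z=I)·L_I = 0.15 × 0.478661 = 0.0717991
  P(Z=II)·L_II = 0.17 × 0.693521 = 0.117899
  P(Z=III)·L_III = 0.21 × 0.677713 = 0.14232
  P(Z=IV)·L_IV = 0.47 × 0.605707 = 0.284682
Sum: 0.0717991 + 0.117899 + 0.14232 + 0.284682 = 0.6167
P(Regime IV | the observation) = 0.284682 / 0.6167 ≈ 0.4616

0.4616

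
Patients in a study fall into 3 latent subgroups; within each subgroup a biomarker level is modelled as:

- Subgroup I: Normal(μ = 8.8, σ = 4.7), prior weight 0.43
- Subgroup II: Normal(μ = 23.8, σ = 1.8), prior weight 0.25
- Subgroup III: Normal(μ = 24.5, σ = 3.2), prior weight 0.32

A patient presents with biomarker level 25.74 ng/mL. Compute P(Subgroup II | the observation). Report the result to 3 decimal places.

0.455

Posterior ∝ prior × likelihood, so P(k | x) ∝ P(Z=k) f_k(x); normalise over all components.
Evaluate each component's likelihood at the observed value:
  L_I = (1/(4.7·√(2π)))·exp(−(25.74−8.8)²/(2·4.7²)) = 0.084881·exp(-6.49533) = 0.000128212
  L_II = (1/(1.8·√(2π)))·exp(−(25.74−23.8)²/(2·1.8²)) = 0.221635·exp(-0.58080) = 0.123993
  L_III = (1/(3.2·√(2π)))·exp(−(25.74−24.5)²/(2·3.2²)) = 0.124669·exp(-0.07508) = 0.115652
Multiply by the mixture weights:
  P(Z=I)·L_I = 0.43 × 0.000128212 = 5.51309e-05
  P(Z=II)·L_II = 0.25 × 0.123993 = 0.0309983
  P(Z=III)·L_III = 0.32 × 0.115652 = 0.0370087
Marginal: 5.51309e-05 + 0.0309983 + 0.0370087 = 0.0680622
P(Subgroup II | data) ≈ 0.455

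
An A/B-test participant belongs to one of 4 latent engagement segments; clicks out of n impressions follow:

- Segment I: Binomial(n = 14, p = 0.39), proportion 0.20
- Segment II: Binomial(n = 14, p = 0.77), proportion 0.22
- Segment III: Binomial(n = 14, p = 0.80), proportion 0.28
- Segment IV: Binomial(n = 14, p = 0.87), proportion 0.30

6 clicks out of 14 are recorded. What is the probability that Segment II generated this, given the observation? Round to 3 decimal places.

Apply Bayes' rule: the posterior for each component is proportional to its prior times its likelihood at x.
Component likelihoods at x = 6 clicks out of 14:
  f_I = 0.202573
  f_II = 0.00490143
  f_III = 0.00201528
  f_IV = 0.000106223
Unnormalised posteriors:
  π_I·f_I = 0.20 × 0.202573 = 0.0405146
  π_II·f_II = 0.22 × 0.00490143 = 0.00107831
  π_III·f_III = 0.28 × 0.00201528 = 0.000564278
  π_IV·f_IV = 0.30 × 0.000106223 = 3.18668e-05
Normaliser: 0.0405146 + 0.00107831 + 0.000564278 + 3.18668e-05 = 0.0421891
P(Segment II | x) = 0.00107831 / 0.0421891 ≈ 0.026

0.026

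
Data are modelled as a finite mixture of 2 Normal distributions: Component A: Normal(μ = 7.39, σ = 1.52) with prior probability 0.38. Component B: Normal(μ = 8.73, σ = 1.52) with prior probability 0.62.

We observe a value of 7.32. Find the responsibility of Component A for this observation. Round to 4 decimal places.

0.4849

The responsibility of component k is π_k f_k(x) divided by Σ_j π_j f_j(x).
Component likelihoods at x = 7.32:
  f_A = 0.262184
  f_B = 0.170691
Weight by the priors:
  π_A·f_A = 0.38 × 0.262184 = 0.0996299
  π_B·f_B = 0.62 × 0.170691 = 0.105829
Marginal: 0.0996299 + 0.105829 = 0.205458
Responsibility of Component A: 0.0996299 / 0.205458 ≈ 0.4849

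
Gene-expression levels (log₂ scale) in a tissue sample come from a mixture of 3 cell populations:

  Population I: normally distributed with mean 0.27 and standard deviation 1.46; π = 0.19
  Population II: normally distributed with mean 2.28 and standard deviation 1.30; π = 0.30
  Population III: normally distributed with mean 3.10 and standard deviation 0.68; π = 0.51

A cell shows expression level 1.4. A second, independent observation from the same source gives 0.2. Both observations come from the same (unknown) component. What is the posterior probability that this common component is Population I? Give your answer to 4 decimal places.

P(component k | x) = P(Z=k)·f_k(x) / marginal(x), where marginal(x) = Σ_j P(Z=j)·f_j(x).
Since both observations come from the same component, the likelihood for component k is f_k(x₁)·f_k(x₂).
  f_I = [(1/(1.46·√(2π)))·exp(−(1.4−0.27)²/(2·1.46²)) = 0.273248·exp(-0.29952) = 0.202525] × [0.272934] = 0.055276
  f_II = [(1/(1.30·√(2π)))·exp(−(1.4−2.28)²/(2·1.30²)) = 0.306879·exp(-0.22911) = 0.244042] × [0.0853237] = 0.0208226
  f_III = [(1/(0.68·√(2π)))·exp(−(1.4−3.10)²/(2·0.68²)) = 0.586680·exp(-3.12500) = 0.0257769] × [6.59157e-05] = 1.6991e-06
Multiply by the mixture weights:
  P(Z=I)·f_I = 0.19 × 0.055276 = 0.0105024
  P(Z=II)·f_II = 0.30 × 0.0208226 = 0.00624677
  P(Z=III)·f_III = 0.51 × 1.6991e-06 = 8.66542e-07
Evidence: 0.0105024 + 0.00624677 + 8.66542e-07 = 0.0167501
So the posterior for Population I is 0.0105024 / 0.0167501 ≈ 0.6270.

0.6270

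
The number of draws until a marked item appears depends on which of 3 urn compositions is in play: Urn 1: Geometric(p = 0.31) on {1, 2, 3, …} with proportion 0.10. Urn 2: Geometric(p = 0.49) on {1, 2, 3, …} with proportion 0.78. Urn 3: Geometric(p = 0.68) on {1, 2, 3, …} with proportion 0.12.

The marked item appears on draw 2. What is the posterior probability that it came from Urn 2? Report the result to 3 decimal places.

By Bayes' theorem, P(k | x) = w_k f_k(x) / Σ_j w_j f_j(x).
Evaluate each component's likelihood at the observed value:
  f_1 = 0.31·(1−0.31)^1 = 0.31·0.69 = 0.2139
  f_2 = 0.49·(1−0.49)^1 = 0.49·0.51 = 0.2499
  f_3 = 0.68·(1−0.68)^1 = 0.68·0.32 = 0.2176
Prior × likelihood for each component:
  w_1·f_1 = 0.10 × 0.2139 = 0.02139
  w_2·f_2 = 0.78 × 0.2499 = 0.194922
  w_3·f_3 = 0.12 × 0.2176 = 0.026112
Normaliser: 0.02139 + 0.194922 + 0.026112 = 0.242424
P(Urn 2 | data) ≈ 0.804

0.804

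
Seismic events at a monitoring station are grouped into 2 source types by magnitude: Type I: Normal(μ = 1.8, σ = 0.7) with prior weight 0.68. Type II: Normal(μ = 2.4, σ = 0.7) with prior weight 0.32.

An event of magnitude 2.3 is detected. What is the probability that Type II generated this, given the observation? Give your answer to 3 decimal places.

0.375

P(component k | x) = π_k·f_k(x) / marginal(x), where marginal(x) = Σ_j π_j·f_j(x).
Evaluate each component's likelihood at the observed value:
  L_I = 0.441593
  L_II = 0.564132
Weight by the priors:
  π_I·L_I = 0.68 × 0.441593 = 0.300284
  π_II·L_II = 0.32 × 0.564132 = 0.180522
Normaliser: 0.300284 + 0.180522 = 0.480806
P(Type II | the observation) = 0.180522 / 0.480806 ≈ 0.375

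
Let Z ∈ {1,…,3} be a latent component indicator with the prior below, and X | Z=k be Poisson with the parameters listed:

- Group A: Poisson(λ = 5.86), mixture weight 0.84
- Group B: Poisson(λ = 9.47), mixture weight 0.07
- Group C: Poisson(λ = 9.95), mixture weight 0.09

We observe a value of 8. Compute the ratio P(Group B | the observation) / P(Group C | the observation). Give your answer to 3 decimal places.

0.846

The posterior odds equal the prior odds times the likelihood ratio: (π_i/π_j)·(f_i(x)/f_j(x)).
Evaluate each component's likelihood at the observed value:
  p_A = e^(−5.86)·5.86^8/8! = 0.098332
  p_B = e^(−9.47)·9.47^8/8! = 0.12374
  p_C = e^(−9.95)·9.95^8/8! = 0.113719
0.00866181 / 0.0102347 ≈ 0.846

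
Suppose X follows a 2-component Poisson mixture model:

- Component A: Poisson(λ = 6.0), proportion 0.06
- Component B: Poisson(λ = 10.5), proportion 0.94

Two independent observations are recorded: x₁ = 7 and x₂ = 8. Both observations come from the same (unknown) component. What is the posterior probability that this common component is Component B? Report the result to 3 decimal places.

The responsibility of component k is w_k f_k(x) divided by Σ_j w_j f_j(x).
Since both observations come from the same component, the likelihood for component k is f_k(x₁)·f_k(x₂).
  f_A = [e^(−6.0)·6.0^7/7! = 0.137677] × [0.103258] = 0.0142162
  f_B = [e^(−10.5)·10.5^7/7! = 0.0768781] × [0.100902] = 0.00775719
Weight by the priors:
  w_A·f_A = 0.06 × 0.0142162 = 0.000852973
  w_B·f_B = 0.94 × 0.00775719 = 0.00729176
Denominator: 0.000852973 + 0.00729176 = 0.00814473
Responsibility of Component B: 0.00729176 / 0.00814473 ≈ 0.895

0.895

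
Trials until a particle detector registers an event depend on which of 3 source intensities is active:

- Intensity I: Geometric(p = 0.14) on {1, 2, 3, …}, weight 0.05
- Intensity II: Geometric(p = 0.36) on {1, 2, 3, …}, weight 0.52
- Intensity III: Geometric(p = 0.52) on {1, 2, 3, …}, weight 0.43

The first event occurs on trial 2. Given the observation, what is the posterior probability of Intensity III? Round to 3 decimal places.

Apply Bayes' rule: the posterior for each component is proportional to its prior times its likelihood at x.
Component likelihoods at x = 2:
  p_I = 0.1204
  p_II = 0.2304
  p_III = 0.2496
Weight by the priors:
  P(Z=I)·p_I = 0.05 × 0.1204 = 0.00602
  P(Z=II)·p_II = 0.52 × 0.2304 = 0.119808
  P(Z=III)·p_III = 0.43 × 0.2496 = 0.107328
Denominator: 0.00602 + 0.119808 + 0.107328 = 0.233156
P(Intensity III | the observation) = 0.107328 / 0.233156 ≈ 0.460

0.460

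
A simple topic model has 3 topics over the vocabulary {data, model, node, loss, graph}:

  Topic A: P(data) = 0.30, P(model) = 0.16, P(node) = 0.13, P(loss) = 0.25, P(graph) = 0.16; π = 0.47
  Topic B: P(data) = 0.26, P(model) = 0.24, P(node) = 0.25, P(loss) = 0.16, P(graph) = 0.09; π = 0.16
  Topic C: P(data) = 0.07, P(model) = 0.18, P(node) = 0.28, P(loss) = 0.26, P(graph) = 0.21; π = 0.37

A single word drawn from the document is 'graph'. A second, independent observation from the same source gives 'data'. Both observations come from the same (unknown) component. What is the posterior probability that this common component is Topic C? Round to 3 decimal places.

P(component k | x) = π_k·f_k(x) / marginal(x), where marginal(x) = Σ_j π_j·f_j(x).
Since both observations come from the same component, the likelihood for component k is f_k(x₁)·f_k(x₂).
  p_A = [0.16] × [0.3] = 0.048
  p_B = [0.09] × [0.26] = 0.0234
  p_C = [0.21] × [0.07] = 0.0147
Weight by the priors:
  π_A·p_A = 0.47 × 0.048 = 0.02256
  π_B·p_B = 0.16 × 0.0234 = 0.003744
  π_C·p_C = 0.37 × 0.0147 = 0.005439
Normaliser: 0.02256 + 0.003744 + 0.005439 = 0.031743
P(Topic C | data) = 0.005439 / 0.031743 ≈ 0.171

0.171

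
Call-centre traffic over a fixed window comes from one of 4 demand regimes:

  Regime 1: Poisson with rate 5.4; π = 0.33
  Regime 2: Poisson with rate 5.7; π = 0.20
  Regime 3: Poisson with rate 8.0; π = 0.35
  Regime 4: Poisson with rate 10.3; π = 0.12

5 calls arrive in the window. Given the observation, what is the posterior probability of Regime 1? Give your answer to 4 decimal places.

0.4507

P(component k | x) = w_k·f_k(x) / marginal(x), where marginal(x) = Σ_j w_j·f_j(x).
Component likelihoods at x = 5 calls:
  p_1 = e^(−5.4)·5.4^5/5! = 0.172821
  p_2 = e^(−5.7)·5.7^5/5! = 0.16777
  p_3 = e^(−8.0)·8.0^5/5! = 0.0916037
  p_4 = e^(−10.3)·10.3^5/5! = 0.0324916
Prior × likelihood for each component:
  w_1·p_1 = 0.33 × 0.172821 = 0.057031
  w_2·p_2 = 0.20 × 0.16777 = 0.033554
  w_3·p_3 = 0.35 × 0.0916037 = 0.0320613
  w_4·p_4 = 0.12 × 0.0324916 = 0.003899
Normaliser: 0.057031 + 0.033554 + 0.0320613 + 0.003899 = 0.126545
P(Regime 1 | the observation) ≈ 0.4507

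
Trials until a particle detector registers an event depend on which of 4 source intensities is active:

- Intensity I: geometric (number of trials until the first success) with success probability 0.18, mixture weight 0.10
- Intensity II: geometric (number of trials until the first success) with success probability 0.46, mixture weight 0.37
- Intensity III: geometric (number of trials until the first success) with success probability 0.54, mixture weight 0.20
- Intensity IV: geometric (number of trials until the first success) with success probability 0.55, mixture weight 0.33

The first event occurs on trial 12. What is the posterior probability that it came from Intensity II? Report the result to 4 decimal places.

P(component k | x) = π_k·f_k(x) / marginal(x), where marginal(x) = Σ_j π_j·f_j(x).
Geometric probabilities:
  f_I = 0.0202873
  f_II = 0.000523708
  f_III = 0.000105373
  f_IV = 8.42753e-05
Weight by the priors:
  π_I·f_I = 0.10 × 0.0202873 = 0.00202873
  π_II·f_II = 0.37 × 0.000523708 = 0.000193772
  π_III·f_III = 0.20 × 0.000105373 = 2.10746e-05
  π_IV·f_IV = 0.33 × 8.42753e-05 = 2.78109e-05
Denominator: 0.00202873 + 0.000193772 + 2.10746e-05 + 2.78109e-05 = 0.00227139
P(Intensity II | data) ≈ 0.0853

0.0853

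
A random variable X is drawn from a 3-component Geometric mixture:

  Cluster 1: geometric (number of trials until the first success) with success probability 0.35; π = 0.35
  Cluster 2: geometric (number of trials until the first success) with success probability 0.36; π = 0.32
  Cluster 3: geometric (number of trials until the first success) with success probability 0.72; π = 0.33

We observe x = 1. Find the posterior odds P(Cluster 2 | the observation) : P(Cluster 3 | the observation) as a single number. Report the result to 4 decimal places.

Only the two components matter; the odds are (P(Z=i) f_i(x)) / (P(Z=j) f_j(x)).
Evaluate each component's likelihood at the observed value:
  L_1 = 0.35·(1−0.35)^0 = 0.35·1 = 0.35
  L_2 = 0.36·(1−0.36)^0 = 0.36·1 = 0.36
  L_3 = 0.72·(1−0.72)^0 = 0.72·1 = 0.72
Odds = (0.32/0.33) × (0.36/0.72) = 0.969697 × 0.5 ≈ 0.4848

0.4848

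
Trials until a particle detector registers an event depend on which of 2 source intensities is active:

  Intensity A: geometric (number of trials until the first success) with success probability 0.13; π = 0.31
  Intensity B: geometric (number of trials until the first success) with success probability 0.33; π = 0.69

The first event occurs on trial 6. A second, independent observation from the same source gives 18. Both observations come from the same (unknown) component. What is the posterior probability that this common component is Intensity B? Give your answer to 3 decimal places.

Apply Bayes' rule: the posterior for each component is proportional to its prior times its likelihood at x.
Since both observations come from the same component, the likelihood for component k is f_k(x₁)·f_k(x₂).
  L_A = [0.13·(1−0.13)^5 = 0.13·0.498421 = 0.0647947] × [0.0121835] = 0.000789424
  L_B = [0.33·(1−0.33)^5 = 0.33·0.135013 = 0.0445541] × [0.000364574] = 1.62433e-05
Multiply by the mixture weights:
  π_A·L_A = 0.31 × 0.000789424 = 0.000244721
  π_B·L_B = 0.69 × 1.62433e-05 = 1.12079e-05
Normaliser: 0.000244721 + 1.12079e-05 = 0.000255929
So the posterior for Intensity B is 1.12079e-05 / 0.000255929 ≈ 0.044.

0.044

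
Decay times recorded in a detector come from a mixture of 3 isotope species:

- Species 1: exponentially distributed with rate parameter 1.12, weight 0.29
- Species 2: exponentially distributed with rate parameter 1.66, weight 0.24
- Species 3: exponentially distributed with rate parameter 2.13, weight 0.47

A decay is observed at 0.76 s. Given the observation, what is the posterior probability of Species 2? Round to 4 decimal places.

By Bayes' theorem, P(k | x) = P(Z=k) f_k(x) / Σ_j P(Z=j) f_j(x).
Evaluate each component's likelihood at the observed value:
  f_1 = 0.478131
  f_2 = 0.470113
  f_3 = 0.42203
Multiply by the mixture weights:
  P(Z=1)·f_1 = 0.29 × 0.478131 = 0.138658
  P(Z=2)·f_2 = 0.24 × 0.470113 = 0.112827
  P(Z=3)·f_3 = 0.47 × 0.42203 = 0.198354
Sum: 0.138658 + 0.112827 + 0.198354 = 0.449839
So the posterior for Species 2 is 0.112827 / 0.449839 ≈ 0.2508.

0.2508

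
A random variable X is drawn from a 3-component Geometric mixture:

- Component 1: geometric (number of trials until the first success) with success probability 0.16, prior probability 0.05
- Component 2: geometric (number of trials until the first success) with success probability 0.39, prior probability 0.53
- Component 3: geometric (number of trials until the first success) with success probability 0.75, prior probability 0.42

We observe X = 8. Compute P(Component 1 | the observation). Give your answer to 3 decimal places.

The responsibility of component k is π_k f_k(x) divided by Σ_j π_j f_j(x).
Geometric probabilities:
  L_1 = 0.0472145
  L_2 = 0.0122567
  L_3 = 4.57764e-05
Prior × likelihood for each component:
  π_1·L_1 = 0.05 × 0.0472145 = 0.00236072
  π_2·L_2 = 0.53 × 0.0122567 = 0.00649605
  π_3·L_3 = 0.42 × 4.57764e-05 = 1.92261e-05
Denominator: 0.00236072 + 0.00649605 + 1.92261e-05 = 0.008876
P(Component 1 | 8) = 0.00236072 / 0.008876 ≈ 0.266

0.266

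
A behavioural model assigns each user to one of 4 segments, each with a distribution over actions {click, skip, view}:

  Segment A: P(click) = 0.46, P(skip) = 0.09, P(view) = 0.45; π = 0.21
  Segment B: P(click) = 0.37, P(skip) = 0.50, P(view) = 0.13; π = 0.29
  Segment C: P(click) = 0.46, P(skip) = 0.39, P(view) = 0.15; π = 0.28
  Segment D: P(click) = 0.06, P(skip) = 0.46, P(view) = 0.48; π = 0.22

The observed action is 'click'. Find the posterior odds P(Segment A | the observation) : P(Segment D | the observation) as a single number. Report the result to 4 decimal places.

Posterior odds = (P(Z=i) f_i(x)) / (P(Z=j) f_j(x)); the normalising sum cancels.
Component likelihoods at x = 'click':
  p_A = P(click | comp) = 0.46
  p_B = P(click | comp) = 0.37
  p_C = P(click | comp) = 0.46
  p_D = P(click | comp) = 0.06
Odds = (0.21/0.22) × (0.46/0.06) = 0.954545 × 7.66667 ≈ 7.3182

7.3182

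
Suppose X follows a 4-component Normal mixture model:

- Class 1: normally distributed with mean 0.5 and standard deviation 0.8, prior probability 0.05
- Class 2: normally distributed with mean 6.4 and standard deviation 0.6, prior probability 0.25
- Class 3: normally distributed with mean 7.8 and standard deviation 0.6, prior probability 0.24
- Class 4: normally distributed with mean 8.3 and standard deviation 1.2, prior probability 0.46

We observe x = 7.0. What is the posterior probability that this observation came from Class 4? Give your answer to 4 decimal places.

0.3382

P(component k | x) = π_k·f_k(x) / marginal(x), where marginal(x) = Σ_j π_j·f_j(x).
Component likelihoods at x = 7.0:
  p_1 = 2.3052e-15
  p_2 = 0.403285
  p_3 = 0.27335
  p_4 = 0.184877
Prior × likelihood for each component:
  π_1·p_1 = 0.05 × 2.3052e-15 = 1.1526e-16
  π_2·p_2 = 0.25 × 0.403285 = 0.100821
  π_3·p_3 = 0.24 × 0.27335 = 0.065604
  π_4·p_4 = 0.46 × 0.184877 = 0.0850433
Sum: 1.1526e-16 + 0.100821 + 0.065604 + 0.0850433 = 0.251468
P(Class 4 | x) = 0.0850433 / 0.251468 ≈ 0.3382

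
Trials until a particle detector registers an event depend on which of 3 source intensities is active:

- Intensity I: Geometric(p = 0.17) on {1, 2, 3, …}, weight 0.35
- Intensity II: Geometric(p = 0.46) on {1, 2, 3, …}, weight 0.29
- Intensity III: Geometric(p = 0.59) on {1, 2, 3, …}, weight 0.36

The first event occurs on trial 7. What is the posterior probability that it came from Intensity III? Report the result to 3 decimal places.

0.042

P(component k | x) = w_k·f_k(x) / marginal(x), where marginal(x) = Σ_j w_j·f_j(x).
Geometric probabilities:
  L_I = 0.17·(1−0.17)^6 = 0.17·0.32694 = 0.0555799
  L_II = 0.46·(1−0.46)^6 = 0.46·0.0247949 = 0.0114057
  L_III = 0.59·(1−0.59)^6 = 0.59·0.0047501 = 0.00280256
Weight by the priors:
  w_I·L_I = 0.35 × 0.0555799 = 0.019453
  w_II·L_II = 0.29 × 0.0114057 = 0.00330764
  w_III·L_III = 0.36 × 0.00280256 = 0.00100892
Normaliser: 0.019453 + 0.00330764 + 0.00100892 = 0.0237695
P(Intensity III | 7) = 0.00100892 / 0.0237695 ≈ 0.042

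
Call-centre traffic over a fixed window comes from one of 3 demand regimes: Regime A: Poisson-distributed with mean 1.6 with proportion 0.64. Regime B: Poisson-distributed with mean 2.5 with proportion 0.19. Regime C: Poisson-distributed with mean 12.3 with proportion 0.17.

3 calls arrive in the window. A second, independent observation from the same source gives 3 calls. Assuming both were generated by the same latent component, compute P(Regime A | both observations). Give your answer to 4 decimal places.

Posterior ∝ prior × likelihood, so P(k | x) ∝ w_k f_k(x); normalise over all components.
Since both observations come from the same component, the likelihood for component k is f_k(x₁)·f_k(x₂).
  L_A = [e^(−1.6)·1.6^3/3! = 0.137828] × [0.137828] = 0.0189966
  L_B = [e^(−2.5)·2.5^3/3! = 0.213763] × [0.213763] = 0.0456946
  L_C = [e^(−12.3)·12.3^3/3! = 0.0014117] × [0.0014117] = 1.99289e-06
Prior × likelihood for each component:
  w_A·L_A = 0.64 × 0.0189966 = 0.0121578
  w_B·L_B = 0.19 × 0.0456946 = 0.00868198
  w_C·L_C = 0.17 × 1.99289e-06 = 3.38792e-07
Sum: 0.0121578 + 0.00868198 + 3.38792e-07 = 0.0208401
Responsibility of Regime A: 0.0121578 / 0.0208401 ≈ 0.5834

0.5834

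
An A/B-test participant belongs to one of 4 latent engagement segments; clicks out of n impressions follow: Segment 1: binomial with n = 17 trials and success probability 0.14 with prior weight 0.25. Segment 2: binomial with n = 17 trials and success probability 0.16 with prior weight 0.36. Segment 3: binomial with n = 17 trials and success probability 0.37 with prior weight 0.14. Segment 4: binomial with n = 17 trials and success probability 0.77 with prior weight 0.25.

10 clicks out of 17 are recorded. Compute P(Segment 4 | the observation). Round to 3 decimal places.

0.701

By Bayes' theorem, P(k | x) = π_k f_k(x) / Σ_j π_j f_j(x).
Binomial probabilities:
  L_1 = C(17,10)·0.14^10·0.86^7 = 19448·2.89255e-09·0.347928 = 1.95724e-05
  L_2 = C(17,10)·0.16^10·0.84^7 = 19448·1.09951e-08·0.29509 = 6.31001e-05
  L_3 = C(17,10)·0.37^10·0.63^7 = 19448·4.80858e-05·0.0393898 = 0.0368363
  L_4 = C(17,10)·0.77^10·0.23^7 = 19448·0.0732668·3.40483e-05 = 0.0485151
Weight by the priors:
  π_1·L_1 = 0.25 × 1.95724e-05 = 4.8931e-06
  π_2·L_2 = 0.36 × 6.31001e-05 = 2.2716e-05
  π_3·L_3 = 0.14 × 0.0368363 = 0.00515708
  π_4·L_4 = 0.25 × 0.0485151 = 0.0121288
Denominator: 4.8931e-06 + 2.2716e-05 + 0.00515708 + 0.0121288 = 0.0173135
Responsibility of Segment 4: 0.0121288 / 0.0173135 ≈ 0.701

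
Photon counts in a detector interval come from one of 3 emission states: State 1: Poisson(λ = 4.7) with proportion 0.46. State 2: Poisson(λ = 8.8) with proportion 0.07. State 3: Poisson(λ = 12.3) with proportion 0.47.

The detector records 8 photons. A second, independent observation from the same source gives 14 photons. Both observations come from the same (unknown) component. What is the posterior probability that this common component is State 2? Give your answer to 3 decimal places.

0.093

By Bayes' theorem, P(k | x) = P(Z=k) f_k(x) / Σ_j P(Z=j) f_j(x).
Since both observations come from the same component, the likelihood for component k is f_k(x₁)·f_k(x₂).
  p_1 = [e^(−4.7)·4.7^8/8! = 0.0537129] × [0.00026778] = 1.43832e-05
  p_2 = [e^(−8.8)·8.8^8/8! = 0.134446] × [0.0288774] = 0.00388246
  p_3 = [e^(−12.3)·12.3^8/8! = 0.0591423] × [0.0947199] = 0.00560195
Multiply by the mixture weights:
  P(Z=1)·p_1 = 0.46 × 1.43832e-05 = 6.61628e-06
  P(Z=2)·p_2 = 0.07 × 0.00388246 = 0.000271772
  P(Z=3)·p_3 = 0.47 × 0.00560195 = 0.00263292
Normaliser: 6.61628e-06 + 0.000271772 + 0.00263292 = 0.00291131
So the posterior for State 2 is 0.000271772 / 0.00291131 ≈ 0.093.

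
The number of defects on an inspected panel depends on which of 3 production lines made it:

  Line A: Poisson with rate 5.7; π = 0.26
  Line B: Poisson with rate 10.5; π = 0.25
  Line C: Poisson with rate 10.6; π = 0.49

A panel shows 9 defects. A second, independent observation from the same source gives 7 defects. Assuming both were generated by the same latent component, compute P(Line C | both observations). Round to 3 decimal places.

0.499

Apply Bayes' rule: the posterior for each component is proportional to its prior times its likelihood at x.
Since both observations come from the same component, the likelihood for component k is f_k(x₁)·f_k(x₂).
  f_A = [e^(−5.7)·5.7^9/9! = 0.0585642] × [0.129782] = 0.00760059
  f_B = [e^(−10.5)·10.5^9/9! = 0.11772] × [0.0768781] = 0.00905005
  f_C = [e^(−10.6)·10.6^9/9! = 0.116003] × [0.0743343] = 0.00862298
Unnormalised posteriors:
  w_A·f_A = 0.26 × 0.00760059 = 0.00197615
  w_B·f_B = 0.25 × 0.00905005 = 0.00226251
  w_C·f_C = 0.49 × 0.00862298 = 0.00422526
Normaliser: 0.00197615 + 0.00226251 + 0.00422526 = 0.00846392
Responsibility of Line C: 0.00422526 / 0.00846392 ≈ 0.499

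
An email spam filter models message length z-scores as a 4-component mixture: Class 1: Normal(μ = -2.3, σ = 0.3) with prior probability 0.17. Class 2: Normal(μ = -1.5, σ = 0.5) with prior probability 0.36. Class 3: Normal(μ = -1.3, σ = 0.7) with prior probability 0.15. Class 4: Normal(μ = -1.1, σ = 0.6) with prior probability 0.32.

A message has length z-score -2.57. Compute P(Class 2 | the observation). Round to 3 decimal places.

P(component k | x) = w_k·f_k(x) / marginal(x), where marginal(x) = Σ_j w_j·f_j(x).
Evaluate each component's likelihood at the observed value:
  f_1 = (1/(0.3·√(2π)))·exp(−(-2.57−-2.3)²/(2·0.3²)) = 1.329808·exp(-0.40500) = 0.886951
  f_2 = (1/(0.5·√(2π)))·exp(−(-2.57−-1.5)²/(2·0.5²)) = 0.797885·exp(-2.28980) = 0.0808151
  f_3 = (1/(0.7·√(2π)))·exp(−(-2.57−-1.3)²/(2·0.7²)) = 0.569918·exp(-1.64582) = 0.109911
  f_4 = (1/(0.6·√(2π)))·exp(−(-2.57−-1.1)²/(2·0.6²)) = 0.664904·exp(-3.00125) = 0.0330623
Unnormalised posteriors:
  w_1·f_1 = 0.17 × 0.886951 = 0.150782
  w_2·f_2 = 0.36 × 0.0808151 = 0.0290934
  w_3·f_3 = 0.15 × 0.109911 = 0.0164867
  w_4·f_4 = 0.32 × 0.0330623 = 0.0105799
Normaliser: 0.150782 + 0.0290934 + 0.0164867 + 0.0105799 = 0.206942
Responsibility of Class 2: 0.0290934 / 0.206942 ≈ 0.141

0.141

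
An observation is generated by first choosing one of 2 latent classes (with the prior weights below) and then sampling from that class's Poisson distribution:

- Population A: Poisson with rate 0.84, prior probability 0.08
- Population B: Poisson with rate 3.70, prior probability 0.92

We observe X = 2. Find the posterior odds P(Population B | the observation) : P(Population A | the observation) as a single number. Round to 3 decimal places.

12.778

Posterior odds = (π_i f_i(x)) / (π_j f_j(x)); the normalising sum cancels.
Component likelihoods at x = 2:
  f_A = e^(−0.84)·0.84^2/2! = 0.152307
  f_B = e^(−3.70)·3.70^2/2! = 0.169233
0.155694 / 0.0121846 ≈ 12.778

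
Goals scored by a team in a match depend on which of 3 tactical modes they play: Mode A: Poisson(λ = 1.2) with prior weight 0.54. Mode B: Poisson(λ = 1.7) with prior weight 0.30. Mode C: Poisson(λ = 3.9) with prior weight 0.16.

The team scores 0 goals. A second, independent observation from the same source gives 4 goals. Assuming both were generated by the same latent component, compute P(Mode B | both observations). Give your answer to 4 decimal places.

0.4173

Posterior ∝ prior × likelihood, so P(k | x) ∝ π_k f_k(x); normalise over all components.
Since both observations come from the same component, the likelihood for component k is f_k(x₁)·f_k(x₂).
  L_A = [e^(−1.2)·1.2^0/0! = 0.301194] × [0.0260232] = 0.00783803
  L_B = [e^(−1.7)·1.7^0/0! = 0.182684] × [0.0635746] = 0.011614
  L_C = [e^(−3.9)·3.9^0/0! = 0.0202419] × [0.195119] = 0.00394957
Prior × likelihood for each component:
  π_A·L_A = 0.54 × 0.00783803 = 0.00423254
  π_B·L_B = 0.30 × 0.011614 = 0.00348421
  π_C·L_C = 0.16 × 0.00394957 = 0.000631932
Denominator: 0.00423254 + 0.00348421 + 0.000631932 = 0.00834868
So the posterior for Mode B is 0.00348421 / 0.00834868 ≈ 0.4173.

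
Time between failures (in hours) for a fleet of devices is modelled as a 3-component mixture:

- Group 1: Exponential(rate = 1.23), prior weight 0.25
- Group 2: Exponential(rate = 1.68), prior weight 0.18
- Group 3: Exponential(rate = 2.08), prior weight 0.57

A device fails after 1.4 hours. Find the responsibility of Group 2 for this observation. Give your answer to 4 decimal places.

0.1942

Posterior ∝ prior × likelihood, so P(k | x) ∝ w_k f_k(x); normalise over all components.
Component likelihoods at x = 1.4 hours:
  p_1 = 0.219811
  p_2 = 0.1599
  p_3 = 0.113083
Weight by the priors:
  w_1·p_1 = 0.25 × 0.219811 = 0.0549528
  w_2·p_2 = 0.18 × 0.1599 = 0.028782
  w_3·p_3 = 0.57 × 0.113083 = 0.0644574
Evidence: 0.0549528 + 0.028782 + 0.0644574 = 0.148192
So the posterior for Group 2 is 0.028782 / 0.148192 ≈ 0.1942.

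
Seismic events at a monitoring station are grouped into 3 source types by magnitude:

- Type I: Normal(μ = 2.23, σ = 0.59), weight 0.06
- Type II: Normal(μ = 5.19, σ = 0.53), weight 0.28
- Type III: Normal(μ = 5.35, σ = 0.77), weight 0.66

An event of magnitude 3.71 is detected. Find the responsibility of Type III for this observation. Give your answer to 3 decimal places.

0.855

P(component k | x) = π_k·f_k(x) / marginal(x), where marginal(x) = Σ_j π_j·f_j(x).
Normal densities:
  L_I = (1/(0.59·√(2π)))·exp(−(3.71−2.23)²/(2·0.59²)) = 0.676173·exp(-3.14622) = 0.0290851
  L_II = (1/(0.53·√(2π)))·exp(−(3.71−5.19)²/(2·0.53²)) = 0.752721·exp(-3.89890) = 0.0152533
  L_III = (1/(0.77·√(2π)))·exp(−(3.71−5.35)²/(2·0.77²)) = 0.518107·exp(-2.26817) = 0.0536246
Weight by the priors:
  π_I·L_I = 0.06 × 0.0290851 = 0.00174511
  π_II·L_II = 0.28 × 0.0152533 = 0.00427094
  π_III·L_III = 0.66 × 0.0536246 = 0.0353922
Marginal: 0.00174511 + 0.00427094 + 0.0353922 = 0.0414083
P(Type III | the observation) ≈ 0.855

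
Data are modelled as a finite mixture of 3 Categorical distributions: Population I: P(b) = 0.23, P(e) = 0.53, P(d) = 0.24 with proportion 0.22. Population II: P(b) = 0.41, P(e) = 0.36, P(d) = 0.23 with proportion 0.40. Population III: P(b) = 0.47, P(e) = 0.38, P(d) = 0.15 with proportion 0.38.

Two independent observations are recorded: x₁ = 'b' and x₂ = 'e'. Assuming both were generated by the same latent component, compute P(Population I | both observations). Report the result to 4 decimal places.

By Bayes' theorem, P(k | x) = π_k f_k(x) / Σ_j π_j f_j(x).
Since both observations come from the same component, the likelihood for component k is f_k(x₁)·f_k(x₂).
  f_I = [P(b | comp) = 0.23] × [0.53] = 0.1219
  f_II = [P(b | comp) = 0.41] × [0.36] = 0.1476
  f_III = [P(b | comp) = 0.47] × [0.38] = 0.1786
Weight by the priors:
  π_I·f_I = 0.22 × 0.1219 = 0.026818
  π_II·f_II = 0.40 × 0.1476 = 0.05904
  π_III·f_III = 0.38 × 0.1786 = 0.067868
Marginal: 0.026818 + 0.05904 + 0.067868 = 0.153726
Responsibility of Population I: 0.026818 / 0.153726 ≈ 0.1745

0.1745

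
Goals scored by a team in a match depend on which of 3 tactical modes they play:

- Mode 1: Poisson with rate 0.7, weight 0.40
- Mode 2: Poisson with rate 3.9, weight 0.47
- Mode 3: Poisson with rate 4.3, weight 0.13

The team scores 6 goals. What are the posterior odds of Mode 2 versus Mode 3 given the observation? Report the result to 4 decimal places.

3.0023

Since P(k|x) ∝ π_k f_k(x), the posterior odds are π_i f_i(x) / (π_j f_j(x)).
Component likelihoods at x = 6 goals:
  p_1 = 8.11427e-05
  p_2 = 0.0989251
  p_3 = 0.119127
Posterior odds = (π_2·p_2) / (π_3·p_3) = (0.47·0.0989251) / (0.13·0.119127) = 0.0464948 / 0.0154866 ≈ 3.0023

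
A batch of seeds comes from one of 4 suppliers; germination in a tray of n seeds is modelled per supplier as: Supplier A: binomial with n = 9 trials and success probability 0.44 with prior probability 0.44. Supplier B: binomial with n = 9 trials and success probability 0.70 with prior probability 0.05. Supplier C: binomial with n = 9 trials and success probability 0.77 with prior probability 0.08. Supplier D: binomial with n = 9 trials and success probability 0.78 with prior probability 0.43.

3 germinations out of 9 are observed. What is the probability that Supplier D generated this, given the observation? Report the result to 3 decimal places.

P(component k | x) = P(Z=k)·f_k(x) / marginal(x), where marginal(x) = Σ_j P(Z=j)·f_j(x).
Binomial probabilities:
  p_A = C(9,3)·0.44^3·0.56^6 = 84·0.085184·0.030841 = 0.220681
  p_B = C(9,3)·0.70^3·0.30^6 = 84·0.343·0.000729 = 0.0210039
  p_C = C(9,3)·0.77^3·0.23^6 = 84·0.456533·0.000148036 = 0.00567699
  p_D = C(9,3)·0.78^3·0.22^6 = 84·0.474552·0.00011338 = 0.00451959
Multiply by the mixture weights:
  P(Z=A)·p_A = 0.44 × 0.220681 = 0.0970998
  P(Z=B)·p_B = 0.05 × 0.0210039 = 0.0010502
  P(Z=C)·p_C = 0.08 × 0.00567699 = 0.00045416
  P(Z=D)·p_D = 0.43 × 0.00451959 = 0.00194342
Evidence: 0.0970998 + 0.0010502 + 0.00045416 + 0.00194342 = 0.100548
P(Supplier D | data) ≈ 0.019

0.019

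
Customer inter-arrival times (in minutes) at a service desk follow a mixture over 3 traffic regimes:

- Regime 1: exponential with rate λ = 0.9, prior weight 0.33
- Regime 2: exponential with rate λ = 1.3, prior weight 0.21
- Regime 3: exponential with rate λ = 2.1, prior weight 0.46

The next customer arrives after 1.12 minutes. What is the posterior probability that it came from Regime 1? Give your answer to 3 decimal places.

0.411

Apply Bayes' rule: the posterior for each component is proportional to its prior times its likelihood at x.
Component likelihoods at x = 1.12 minutes:
  f_1 = 0.9·e^(−0.9·1.12) = 0.9·e^(−1.0080) = 0.328453
  f_2 = 1.3·e^(−1.3·1.12) = 1.3·e^(−1.4560) = 0.303117
  f_3 = 2.1·e^(−2.1·1.12) = 2.1·e^(−2.3520) = 0.199875
Prior × likelihood for each component:
  P(Z=1)·f_1 = 0.33 × 0.328453 = 0.10839
  P(Z=2)·f_2 = 0.21 × 0.303117 = 0.0636546
  P(Z=3)·f_3 = 0.46 × 0.199875 = 0.0919425
Denominator: 0.10839 + 0.0636546 + 0.0919425 = 0.263987
P(Regime 1 | the observation) = 0.10839 / 0.263987 ≈ 0.411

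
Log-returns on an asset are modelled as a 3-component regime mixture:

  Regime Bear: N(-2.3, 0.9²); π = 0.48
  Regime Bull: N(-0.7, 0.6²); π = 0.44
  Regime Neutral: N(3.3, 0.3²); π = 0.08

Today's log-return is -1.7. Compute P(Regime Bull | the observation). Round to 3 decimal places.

0.300

P(component k | x) = π_k·f_k(x) / marginal(x), where marginal(x) = Σ_j π_j·f_j(x).
Evaluate each component's likelihood at the observed value:
  L_Bear = 0.354942
  L_Bull = 0.165795
  L_Neutral = 6.38426e-61
Prior × likelihood for each component:
  π_Bear·L_Bear = 0.48 × 0.354942 = 0.170372
  π_Bull·L_Bull = 0.44 × 0.165795 = 0.0729499
  π_Neutral·L_Neutral = 0.08 × 6.38426e-61 = 5.10741e-62
Marginal: 0.170372 + 0.0729499 + 5.10741e-62 = 0.243322
P(Regime Bull | x) ≈ 0.300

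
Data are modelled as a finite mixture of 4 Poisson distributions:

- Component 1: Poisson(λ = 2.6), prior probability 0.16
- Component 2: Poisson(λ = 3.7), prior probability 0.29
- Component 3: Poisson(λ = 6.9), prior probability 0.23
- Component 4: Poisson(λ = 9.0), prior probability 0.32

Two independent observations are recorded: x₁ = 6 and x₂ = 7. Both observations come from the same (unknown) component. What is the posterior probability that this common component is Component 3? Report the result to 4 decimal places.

0.5259

The responsibility of component k is π_k f_k(x) divided by Σ_j π_j f_j(x).
Since both observations come from the same component, the likelihood for component k is f_k(x₁)·f_k(x₂).
  L_1 = [e^(−2.6)·2.6^6/6! = 0.0318671] × [0.0118363] = 0.000377189
  L_2 = [e^(−3.7)·3.7^6/6! = 0.0881025] × [0.0465685] = 0.0041028
  L_3 = [e^(−6.9)·6.9^6/6! = 0.151053] × [0.148895] = 0.0224911
  L_4 = [e^(−9.0)·9.0^6/6! = 0.0910903] × [0.117116] = 0.0106681
Unnormalised posteriors:
  π_1·L_1 = 0.16 × 0.000377189 = 6.03503e-05
  π_2·L_2 = 0.29 × 0.0041028 = 0.00118981
  π_3·L_3 = 0.23 × 0.0224911 = 0.00517296
  π_4·L_4 = 0.32 × 0.0106681 = 0.00341381
Marginal: 6.03503e-05 + 0.00118981 + 0.00517296 + 0.00341381 = 0.00983693
So the posterior for Component 3 is 0.00517296 / 0.00983693 ≈ 0.5259.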